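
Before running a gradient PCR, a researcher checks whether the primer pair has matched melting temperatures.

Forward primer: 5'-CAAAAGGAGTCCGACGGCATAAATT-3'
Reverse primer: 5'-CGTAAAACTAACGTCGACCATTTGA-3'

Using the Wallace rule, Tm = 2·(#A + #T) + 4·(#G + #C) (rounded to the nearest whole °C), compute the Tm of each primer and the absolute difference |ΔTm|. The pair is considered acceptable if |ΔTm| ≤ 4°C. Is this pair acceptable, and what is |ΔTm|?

Forward: A=10 T=4 G=6 C=5 → Tm = 2·14 + 4·11 = 72°C.
Reverse: A=9 T=6 G=4 C=6 → Tm = 2·15 + 4·10 = 70°C.
|ΔTm| = |72 − 70| = 2°C, ≤ 4°C.

|ΔTm| = 2°C; the pair is acceptable.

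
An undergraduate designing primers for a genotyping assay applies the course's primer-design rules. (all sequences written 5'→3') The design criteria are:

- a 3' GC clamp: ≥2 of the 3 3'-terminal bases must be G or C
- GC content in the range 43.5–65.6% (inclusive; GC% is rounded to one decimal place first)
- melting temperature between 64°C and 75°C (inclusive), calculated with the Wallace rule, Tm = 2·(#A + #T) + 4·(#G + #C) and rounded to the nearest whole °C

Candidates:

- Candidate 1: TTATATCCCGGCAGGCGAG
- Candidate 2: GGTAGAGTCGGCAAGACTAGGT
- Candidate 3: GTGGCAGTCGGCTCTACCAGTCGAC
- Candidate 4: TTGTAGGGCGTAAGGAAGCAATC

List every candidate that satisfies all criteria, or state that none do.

Candidate 1 (19 nt, A=4 T=4 G=6 C=5): 3' end GAG has 2 G/C ✓; GC 11/19 = 57.9% ✓; Tm = 2·8 + 4·11 = 60°C, outside 64–75°C ✗ — fails.
Candidate 2 (22 nt, A=6 T=4 G=9 C=3): 3' end GGT has 2 G/C ✓; GC 12/22 = 54.5% ✓; Tm = 2·10 + 4·12 = 68°C ✓ — passes.
Candidate 3 (25 nt, A=4 T=5 G=8 C=8): 3' end GAC has 2 G/C ✓; GC 16/25 = 64.0% ✓; Tm = 2·9 + 4·16 = 82°C, outside 64–75°C ✗ — fails.
Candidate 4 (23 nt, A=7 T=5 G=8 C=3): 3' end ATC has 1 G/C, need ≥2 ✗; GC 11/23 = 47.8% ✓; Tm = 2·12 + 4·11 = 68°C ✓ — fails.

Candidate 2 only.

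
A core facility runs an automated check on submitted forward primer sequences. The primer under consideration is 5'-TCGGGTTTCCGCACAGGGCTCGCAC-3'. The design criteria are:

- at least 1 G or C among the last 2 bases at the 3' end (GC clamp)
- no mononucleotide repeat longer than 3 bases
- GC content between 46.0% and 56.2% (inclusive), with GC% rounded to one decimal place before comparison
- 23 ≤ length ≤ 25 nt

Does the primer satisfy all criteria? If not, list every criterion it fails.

Fails: GC content.

Base counts: A=3, T=5, G=8, C=9 (length 25).
GC clamp: 3' end AC has 1 G/C ✓
homopolymer run: longest run = 3 ✓
GC content: GC 17/25 = 68.0%, outside 46.0–56.2% ✗
length: length 25 ✓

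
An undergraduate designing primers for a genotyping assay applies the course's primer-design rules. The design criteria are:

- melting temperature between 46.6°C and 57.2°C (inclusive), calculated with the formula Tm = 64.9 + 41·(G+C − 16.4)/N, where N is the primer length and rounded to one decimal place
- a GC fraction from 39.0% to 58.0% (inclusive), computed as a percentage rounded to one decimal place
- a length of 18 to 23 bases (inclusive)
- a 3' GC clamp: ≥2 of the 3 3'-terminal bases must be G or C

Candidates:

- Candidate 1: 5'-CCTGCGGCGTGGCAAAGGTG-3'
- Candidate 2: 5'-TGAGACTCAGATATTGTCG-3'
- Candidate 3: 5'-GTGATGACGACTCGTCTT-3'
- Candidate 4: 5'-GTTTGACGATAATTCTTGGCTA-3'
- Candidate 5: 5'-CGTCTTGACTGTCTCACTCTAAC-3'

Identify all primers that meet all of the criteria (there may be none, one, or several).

Candidate 1 (20 nt, A=3 T=3 G=9 C=5): Tm = 64.9 + 41·(14 − 16.4)/20 = 60.0°C, outside 46.6–57.2°C ✗; GC 14/20 = 70.0%, outside 39.0–58.0% ✗; length 20 ✓; 3' end GTG has 2 G/C ✓ — fails.
Candidate 2 (19 nt, A=5 T=6 G=5 C=3): Tm = 64.9 + 41·(8 − 16.4)/19 = 46.8°C ✓; GC 8/19 = 42.1% ✓; length 19 ✓; 3' end TCG has 2 G/C ✓ — passes.
Candidate 3 (18 nt, A=3 T=6 G=5 C=4): Tm = 64.9 + 41·(9 − 16.4)/18 = 48.0°C ✓; GC 9/18 = 50.0% ✓; length 18 ✓; 3' end CTT has 1 G/C, need ≥2 ✗ — fails.
Candidate 4 (22 nt, A=5 T=9 G=5 C=3): Tm = 64.9 + 41·(8 − 16.4)/22 = 49.2°C ✓; GC 8/22 = 36.4%, outside 39.0–58.0% ✗; length 22 ✓; 3' end CTA has 1 G/C, need ≥2 ✗ — fails.
Candidate 5 (23 nt, A=4 T=8 G=3 C=8): Tm = 64.9 + 41·(11 − 16.4)/23 = 55.3°C ✓; GC 11/23 = 47.8% ✓; length 23 ✓; 3' end AAC has 1 G/C, need ≥2 ✗ — fails.

Candidate 2 only.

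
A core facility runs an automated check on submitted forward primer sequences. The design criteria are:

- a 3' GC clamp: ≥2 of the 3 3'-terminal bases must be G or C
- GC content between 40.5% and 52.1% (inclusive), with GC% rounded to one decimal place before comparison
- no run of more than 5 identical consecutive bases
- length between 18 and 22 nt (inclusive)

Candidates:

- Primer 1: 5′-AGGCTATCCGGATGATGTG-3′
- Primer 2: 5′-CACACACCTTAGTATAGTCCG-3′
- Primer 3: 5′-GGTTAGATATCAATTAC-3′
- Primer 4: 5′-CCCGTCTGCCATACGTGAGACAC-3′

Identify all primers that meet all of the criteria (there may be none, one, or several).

Primer 2 only.

Primer 1 (19 nt, A=4 T=5 G=7 C=3): 3' end GTG has 2 G/C ✓; GC 10/19 = 52.6%, outside 40.5–52.1% ✗; longest run = 2 ✓; length 19 ✓ — fails.
Primer 2 (21 nt, A=6 T=5 G=3 C=7): 3' end CCG has 3 G/C ✓; GC 10/21 = 47.6% ✓; longest run = 2 ✓; length 21 ✓ — passes.
Primer 3 (17 nt, A=6 T=6 G=3 C=2): 3' end TAC has 1 G/C, need ≥2 ✗; GC 5/17 = 29.4%, outside 40.5–52.1% ✗; longest run = 2 ✓; length 17, outside 18–22 ✗ — fails.
Primer 4 (23 nt, A=5 T=4 G=5 C=9): 3' end CAC has 2 G/C ✓; GC 14/23 = 60.9%, outside 40.5–52.1% ✗; longest run = 3 ✓; length 23, outside 18–22 ✗ — fails.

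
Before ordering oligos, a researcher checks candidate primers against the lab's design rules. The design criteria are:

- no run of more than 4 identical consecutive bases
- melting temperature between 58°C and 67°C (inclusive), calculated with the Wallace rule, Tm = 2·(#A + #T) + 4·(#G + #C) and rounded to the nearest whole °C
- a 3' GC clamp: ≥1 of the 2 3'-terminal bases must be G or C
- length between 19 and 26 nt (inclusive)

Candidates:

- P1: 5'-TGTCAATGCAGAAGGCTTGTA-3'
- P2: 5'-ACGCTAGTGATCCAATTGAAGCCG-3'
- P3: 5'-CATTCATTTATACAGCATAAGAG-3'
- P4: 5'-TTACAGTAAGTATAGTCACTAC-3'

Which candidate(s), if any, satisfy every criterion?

P3 and P4.

P1 (21 nt, A=6 T=6 G=6 C=3): longest run = 2 ✓; Tm = 2·12 + 4·9 = 60°C ✓; 3' end TA has 0 G/C, need ≥1 ✗; length 21 ✓ — fails.
P2 (24 nt, A=7 T=5 G=6 C=6): longest run = 2 ✓; Tm = 2·12 + 4·12 = 72°C, outside 58–67°C ✗; 3' end CG has 2 G/C ✓; length 24 ✓ — fails.
P3 (23 nt, A=9 T=7 G=3 C=4): longest run = 3 ✓; Tm = 2·16 + 4·7 = 60°C ✓; 3' end AG has 1 G/C ✓; length 23 ✓ — passes.
P4 (22 nt, A=8 T=7 G=3 C=4): longest run = 2 ✓; Tm = 2·15 + 4·7 = 58°C ✓; 3' end AC has 1 G/C ✓; length 22 ✓ — passes.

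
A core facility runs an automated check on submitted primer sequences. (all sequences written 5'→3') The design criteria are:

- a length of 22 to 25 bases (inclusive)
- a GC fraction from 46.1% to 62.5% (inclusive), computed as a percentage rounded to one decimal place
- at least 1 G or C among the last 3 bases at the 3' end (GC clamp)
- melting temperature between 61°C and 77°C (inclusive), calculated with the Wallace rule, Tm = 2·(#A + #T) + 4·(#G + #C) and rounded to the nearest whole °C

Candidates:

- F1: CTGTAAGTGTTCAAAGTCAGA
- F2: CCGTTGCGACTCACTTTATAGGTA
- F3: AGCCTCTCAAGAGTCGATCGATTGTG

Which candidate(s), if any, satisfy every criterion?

F1 (21 nt, A=7 T=6 G=5 C=3): length 21, outside 22–25 ✗; GC 8/21 = 38.1%, outside 46.1–62.5% ✗; 3' end AGA has 1 G/C ✓; Tm = 2·13 + 4·8 = 58°C, outside 61–77°C ✗ — fails.
F2 (24 nt, A=5 T=8 G=5 C=6): length 24 ✓; GC 11/24 = 45.8%, outside 46.1–62.5% ✗; 3' end GTA has 1 G/C ✓; Tm = 2·13 + 4·11 = 70°C ✓ — fails.
F3 (26 nt, A=6 T=7 G=7 C=6): length 26, outside 22–25 ✗; GC 13/26 = 50.0% ✓; 3' end GTG has 2 G/C ✓; Tm = 2·13 + 4·13 = 78°C, outside 61–77°C ✗ — fails.

None of the candidates satisfy all criteria.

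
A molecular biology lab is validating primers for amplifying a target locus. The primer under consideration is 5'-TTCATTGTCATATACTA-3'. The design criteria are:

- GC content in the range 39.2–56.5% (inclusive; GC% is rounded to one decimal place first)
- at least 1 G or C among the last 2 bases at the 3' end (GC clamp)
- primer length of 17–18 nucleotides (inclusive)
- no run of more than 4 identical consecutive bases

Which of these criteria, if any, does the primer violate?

Fails: GC content, GC clamp.

Base counts: A=5, T=8, G=1, C=3 (length 17).
GC content: GC 4/17 = 23.5%, outside 39.2–56.5% ✗
GC clamp: 3' end TA has 0 G/C, need ≥1 ✗
length: length 17 ✓
homopolymer run: longest run = 2 ✓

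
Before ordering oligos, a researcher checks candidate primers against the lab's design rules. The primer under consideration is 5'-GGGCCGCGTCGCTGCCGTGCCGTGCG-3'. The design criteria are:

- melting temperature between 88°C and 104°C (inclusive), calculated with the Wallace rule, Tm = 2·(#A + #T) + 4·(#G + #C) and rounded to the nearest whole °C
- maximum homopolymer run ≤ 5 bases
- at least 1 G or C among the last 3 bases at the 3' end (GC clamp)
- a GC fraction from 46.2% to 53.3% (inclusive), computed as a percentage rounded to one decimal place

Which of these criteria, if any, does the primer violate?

Base counts: A=0, T=4, G=12, C=10 (length 26).
Tm: Tm = 2·4 + 4·22 = 96°C ✓
homopolymer run: longest run = 3 ✓
GC clamp: 3' end GCG has 3 G/C ✓
GC content: GC 22/26 = 84.6%, outside 46.2–53.3% ✗

Fails: GC content.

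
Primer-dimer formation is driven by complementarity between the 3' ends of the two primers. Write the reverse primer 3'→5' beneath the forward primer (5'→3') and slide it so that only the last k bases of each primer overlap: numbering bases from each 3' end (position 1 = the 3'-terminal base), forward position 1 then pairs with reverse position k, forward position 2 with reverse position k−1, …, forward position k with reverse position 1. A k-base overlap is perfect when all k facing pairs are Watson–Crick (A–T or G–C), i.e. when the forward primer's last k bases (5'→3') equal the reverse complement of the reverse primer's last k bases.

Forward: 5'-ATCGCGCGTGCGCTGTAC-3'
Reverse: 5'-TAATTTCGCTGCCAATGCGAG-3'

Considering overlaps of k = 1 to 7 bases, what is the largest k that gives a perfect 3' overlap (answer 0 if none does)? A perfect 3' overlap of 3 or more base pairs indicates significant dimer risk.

Last 7 bases (5'→3') — forward …GCTGTAC, reverse …ATGCGAG.
Reverse complement of the reverse primer's last 7 bases: CTCGCAT; its first k bases are the reverse complement of the reverse primer's last k bases, so a perfect k-base overlap needs the forward primer's last k bases to equal them.
Comparing (forward last k vs required): k=1: C vs C ✓; k=2: AC vs CT ✗; k=3: TAC vs CTC ✗; k=4: GTAC vs CTCG ✗; k=5: TGTAC vs CTCGC ✗; k=6: CTGTAC vs CTCGCA ✗; k=7: GCTGTAC vs CTCGCAT ✗.
Only k = 1 is perfect, so the longest perfect 3' overlap is 1.

Longest perfect overlap: 1 complementary base pair; below the dimer-risk threshold (threshold 3).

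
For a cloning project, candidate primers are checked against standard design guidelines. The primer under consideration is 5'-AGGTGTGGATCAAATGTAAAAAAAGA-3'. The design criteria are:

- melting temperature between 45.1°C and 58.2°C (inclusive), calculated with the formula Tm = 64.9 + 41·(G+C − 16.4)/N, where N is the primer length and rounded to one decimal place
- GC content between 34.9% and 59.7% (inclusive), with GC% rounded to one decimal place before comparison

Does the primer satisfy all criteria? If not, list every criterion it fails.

Base counts: A=13, T=5, G=7, C=1 (length 26).
Tm: Tm = 64.9 + 41·(8 − 16.4)/26 = 51.7°C ✓
GC content: GC 8/26 = 30.8%, outside 34.9–59.7% ✗

Fails: GC content.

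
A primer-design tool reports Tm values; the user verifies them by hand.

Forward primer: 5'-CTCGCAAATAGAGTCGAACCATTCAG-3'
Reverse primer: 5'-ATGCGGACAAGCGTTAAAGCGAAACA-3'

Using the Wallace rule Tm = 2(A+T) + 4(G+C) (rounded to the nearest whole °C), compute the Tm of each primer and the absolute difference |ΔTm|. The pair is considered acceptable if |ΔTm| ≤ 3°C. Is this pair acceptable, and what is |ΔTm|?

Forward: A=9 T=5 G=5 C=7 → Tm = 2·14 + 4·12 = 76°C.
Reverse: A=11 T=3 G=7 C=5 → Tm = 2·14 + 4·12 = 76°C.
|ΔTm| = |76 − 76| = 0°C, ≤ 3°C.

|ΔTm| = 0°C; the pair is acceptable.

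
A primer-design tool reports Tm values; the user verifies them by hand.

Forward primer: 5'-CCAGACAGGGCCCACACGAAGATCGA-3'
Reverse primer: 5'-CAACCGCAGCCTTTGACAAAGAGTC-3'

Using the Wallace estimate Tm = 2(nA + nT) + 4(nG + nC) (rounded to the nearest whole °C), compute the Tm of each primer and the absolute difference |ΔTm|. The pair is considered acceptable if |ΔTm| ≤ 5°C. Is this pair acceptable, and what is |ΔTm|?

|ΔTm| = 8°C; the pair is not acceptable.

Forward: A=9 T=1 G=7 C=9 → Tm = 2·10 + 4·16 = 84°C.
Reverse: A=8 T=4 G=5 C=8 → Tm = 2·12 + 4·13 = 76°C.
|ΔTm| = |84 − 76| = 8°C, > 5°C.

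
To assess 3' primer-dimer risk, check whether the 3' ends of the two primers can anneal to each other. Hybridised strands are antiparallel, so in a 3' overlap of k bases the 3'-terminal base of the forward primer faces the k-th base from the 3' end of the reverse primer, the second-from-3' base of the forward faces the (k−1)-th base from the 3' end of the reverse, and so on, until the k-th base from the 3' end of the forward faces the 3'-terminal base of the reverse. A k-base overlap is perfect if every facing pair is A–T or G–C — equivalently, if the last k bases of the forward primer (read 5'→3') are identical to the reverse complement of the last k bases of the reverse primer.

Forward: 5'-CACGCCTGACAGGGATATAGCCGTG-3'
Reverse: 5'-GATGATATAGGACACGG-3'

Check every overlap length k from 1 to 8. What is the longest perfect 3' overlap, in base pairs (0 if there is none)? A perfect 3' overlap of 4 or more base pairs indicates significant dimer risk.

Longest perfect overlap: 5 complementary base pairs; significant dimer risk (threshold 4).

Last 8 bases (5'→3') — forward …TAGCCGTG, reverse …GGACACGG.
Reverse complement of the reverse primer's last 8 bases: CCGTGTCC; its first k bases are the reverse complement of the reverse primer's last k bases, so a perfect k-base overlap needs the forward primer's last k bases to equal them.
Comparing (forward last k vs required): k=1: G vs C ✗; k=2: TG vs CC ✗; k=3: GTG vs CCG ✗; k=4: CGTG vs CCGT ✗; k=5: CCGTG vs CCGTG ✓; k=6: GCCGTG vs CCGTGT ✗; k=7: AGCCGTG vs CCGTGTC ✗; k=8: TAGCCGTG vs CCGTGTCC ✗.
Only k = 5 is perfect, so the longest perfect 3' overlap is 5.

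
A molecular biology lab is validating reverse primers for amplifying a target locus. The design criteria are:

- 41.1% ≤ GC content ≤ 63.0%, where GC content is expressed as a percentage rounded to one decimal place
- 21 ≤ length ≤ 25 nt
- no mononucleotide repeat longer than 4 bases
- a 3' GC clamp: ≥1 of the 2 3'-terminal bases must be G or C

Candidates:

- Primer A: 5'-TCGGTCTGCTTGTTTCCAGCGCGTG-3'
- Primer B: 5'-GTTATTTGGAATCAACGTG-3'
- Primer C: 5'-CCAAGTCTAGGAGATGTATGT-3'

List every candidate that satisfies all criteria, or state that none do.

Primer A (25 nt, A=1 T=9 G=8 C=7): GC 15/25 = 60.0% ✓; length 25 ✓; longest run = 3 ✓; 3' end TG has 1 G/C ✓ — passes.
Primer B (19 nt, A=5 T=7 G=5 C=2): GC 7/19 = 36.8%, outside 41.1–63.0% ✗; length 19, outside 21–25 ✗; longest run = 3 ✓; 3' end TG has 1 G/C ✓ — fails.
Primer C (21 nt, A=6 T=6 G=6 C=3): GC 9/21 = 42.9% ✓; length 21 ✓; longest run = 2 ✓; 3' end GT has 1 G/C ✓ — passes.

Primer A and Primer C.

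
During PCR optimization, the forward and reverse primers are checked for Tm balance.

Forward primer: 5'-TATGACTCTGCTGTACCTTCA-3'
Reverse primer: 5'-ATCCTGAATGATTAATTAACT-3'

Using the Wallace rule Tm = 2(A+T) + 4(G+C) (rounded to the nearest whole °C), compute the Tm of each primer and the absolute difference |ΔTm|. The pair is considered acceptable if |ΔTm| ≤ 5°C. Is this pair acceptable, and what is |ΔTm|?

Forward: A=4 T=8 G=3 C=6 → Tm = 2·12 + 4·9 = 60°C.
Reverse: A=8 T=8 G=2 C=3 → Tm = 2·16 + 4·5 = 52°C.
|ΔTm| = |60 − 52| = 8°C, > 5°C.

|ΔTm| = 8°C; the pair is not acceptable.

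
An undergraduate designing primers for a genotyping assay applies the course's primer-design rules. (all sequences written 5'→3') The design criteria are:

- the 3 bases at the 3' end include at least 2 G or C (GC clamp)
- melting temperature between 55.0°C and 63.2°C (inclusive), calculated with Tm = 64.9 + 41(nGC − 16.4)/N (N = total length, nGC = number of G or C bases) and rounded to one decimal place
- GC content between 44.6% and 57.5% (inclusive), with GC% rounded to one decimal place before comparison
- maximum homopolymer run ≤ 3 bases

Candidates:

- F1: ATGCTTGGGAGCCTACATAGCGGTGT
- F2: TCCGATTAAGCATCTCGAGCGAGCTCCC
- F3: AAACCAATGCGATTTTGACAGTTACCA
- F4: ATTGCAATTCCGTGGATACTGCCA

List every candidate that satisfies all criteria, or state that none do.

F4 only.

F1 (26 nt, A=5 T=7 G=9 C=5): 3' end TGT has 1 G/C, need ≥2 ✗; Tm = 64.9 + 41·(14 − 16.4)/26 = 61.1°C ✓; GC 14/26 = 53.8% ✓; longest run = 3 ✓ — fails.
F2 (28 nt, A=6 T=6 G=6 C=10): 3' end CCC has 3 G/C ✓; Tm = 64.9 + 41·(16 − 16.4)/28 = 64.3°C, outside 55.0–63.2°C ✗; GC 16/28 = 57.1% ✓; longest run = 3 ✓ — fails.
F3 (27 nt, A=10 T=7 G=4 C=6): 3' end CCA has 2 G/C ✓; Tm = 64.9 + 41·(10 − 16.4)/27 = 55.2°C ✓; GC 10/27 = 37.0%, outside 44.6–57.5% ✗; longest run = 4, exceeds 3 ✗ — fails.
F4 (24 nt, A=6 T=7 G=5 C=6): 3' end CCA has 2 G/C ✓; Tm = 64.9 + 41·(11 − 16.4)/24 = 55.7°C ✓; GC 11/24 = 45.8% ✓; longest run = 2 ✓ — passes.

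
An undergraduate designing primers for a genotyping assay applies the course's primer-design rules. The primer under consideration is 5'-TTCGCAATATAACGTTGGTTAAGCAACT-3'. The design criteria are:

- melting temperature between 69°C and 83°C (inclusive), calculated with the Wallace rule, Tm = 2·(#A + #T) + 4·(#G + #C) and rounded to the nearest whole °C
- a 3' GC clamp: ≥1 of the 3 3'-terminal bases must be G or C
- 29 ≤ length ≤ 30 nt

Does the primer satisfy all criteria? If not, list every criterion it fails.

Fails: length.

Base counts: A=9, T=9, G=5, C=5 (length 28).
Tm: Tm = 2·18 + 4·10 = 76°C ✓
GC clamp: 3' end ACT has 1 G/C ✓
length: length 28, outside 29–30 ✗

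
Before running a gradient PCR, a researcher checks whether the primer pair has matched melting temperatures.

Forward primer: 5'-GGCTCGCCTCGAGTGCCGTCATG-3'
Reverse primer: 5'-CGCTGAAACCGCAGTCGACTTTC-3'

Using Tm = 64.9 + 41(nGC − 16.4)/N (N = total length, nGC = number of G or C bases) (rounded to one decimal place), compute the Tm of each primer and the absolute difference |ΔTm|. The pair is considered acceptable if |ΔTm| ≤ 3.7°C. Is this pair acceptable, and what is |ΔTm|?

|ΔTm| = 5.4°C; the pair is not acceptable.

Forward: G+C = 16, N = 23 → Tm = 64.9 + 41·(16 − 16.4)/23 = 64.2°C.
Reverse: G+C = 13, N = 23 → Tm = 64.9 + 41·(13 − 16.4)/23 = 58.8°C.
|ΔTm| = |64.2 − 58.8| = 5.4°C, > 3.7°C.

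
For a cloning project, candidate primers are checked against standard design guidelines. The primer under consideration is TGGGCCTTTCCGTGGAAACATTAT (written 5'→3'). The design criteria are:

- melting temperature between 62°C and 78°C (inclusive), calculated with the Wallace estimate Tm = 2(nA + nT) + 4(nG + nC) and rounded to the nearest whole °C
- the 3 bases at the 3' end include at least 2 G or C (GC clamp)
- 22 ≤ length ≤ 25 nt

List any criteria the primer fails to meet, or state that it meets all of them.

Fails: GC clamp.

Base counts: A=5, T=8, G=6, C=5 (length 24).
Tm: Tm = 2·13 + 4·11 = 70°C ✓
GC clamp: 3' end TAT has 0 G/C, need ≥2 ✗
length: length 24 ✓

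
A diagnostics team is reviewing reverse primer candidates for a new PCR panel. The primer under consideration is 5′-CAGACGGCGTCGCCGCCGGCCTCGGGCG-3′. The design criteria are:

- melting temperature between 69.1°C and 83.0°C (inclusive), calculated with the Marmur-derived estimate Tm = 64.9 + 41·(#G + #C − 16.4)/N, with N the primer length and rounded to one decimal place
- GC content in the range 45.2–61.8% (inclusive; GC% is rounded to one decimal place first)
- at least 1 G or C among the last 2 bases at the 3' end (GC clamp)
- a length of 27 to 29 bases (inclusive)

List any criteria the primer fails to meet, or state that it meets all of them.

Base counts: A=2, T=2, G=12, C=12 (length 28).
Tm: Tm = 64.9 + 41·(24 − 16.4)/28 = 76.0°C ✓
GC content: GC 24/28 = 85.7%, outside 45.2–61.8% ✗
GC clamp: 3' end CG has 2 G/C ✓
length: length 28 ✓

Fails: GC content.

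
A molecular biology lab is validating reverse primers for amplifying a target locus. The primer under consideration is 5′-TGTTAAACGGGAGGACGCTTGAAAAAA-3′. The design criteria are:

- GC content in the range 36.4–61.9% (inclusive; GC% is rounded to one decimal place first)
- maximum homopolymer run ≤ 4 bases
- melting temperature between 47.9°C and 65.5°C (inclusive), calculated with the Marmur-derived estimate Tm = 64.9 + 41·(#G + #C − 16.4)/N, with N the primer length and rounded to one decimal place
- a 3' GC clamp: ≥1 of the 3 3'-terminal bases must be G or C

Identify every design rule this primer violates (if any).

Base counts: A=11, T=5, G=8, C=3 (length 27).
GC content: GC 11/27 = 40.7% ✓
homopolymer run: longest run = 6, exceeds 4 ✗
Tm: Tm = 64.9 + 41·(11 − 16.4)/27 = 56.7°C ✓
GC clamp: 3' end AAA has 0 G/C, need ≥1 ✗

Fails: homopolymer run, GC clamp.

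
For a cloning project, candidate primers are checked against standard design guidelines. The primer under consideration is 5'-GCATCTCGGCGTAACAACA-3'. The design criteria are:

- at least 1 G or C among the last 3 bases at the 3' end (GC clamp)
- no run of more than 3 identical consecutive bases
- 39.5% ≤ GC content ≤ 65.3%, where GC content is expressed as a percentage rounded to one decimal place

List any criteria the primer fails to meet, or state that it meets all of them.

Meets all criteria.

Base counts: A=6, T=3, G=4, C=6 (length 19).
GC clamp: 3' end ACA has 1 G/C ✓
homopolymer run: longest run = 2 ✓
GC content: GC 10/19 = 52.6% ✓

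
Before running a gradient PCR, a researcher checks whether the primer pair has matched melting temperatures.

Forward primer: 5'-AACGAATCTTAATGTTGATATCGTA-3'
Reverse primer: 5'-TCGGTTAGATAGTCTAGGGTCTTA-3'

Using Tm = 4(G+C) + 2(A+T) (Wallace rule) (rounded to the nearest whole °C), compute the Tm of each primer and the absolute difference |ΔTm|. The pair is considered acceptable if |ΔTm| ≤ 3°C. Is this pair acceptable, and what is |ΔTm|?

Forward: A=9 T=9 G=4 C=3 → Tm = 2·18 + 4·7 = 64°C.
Reverse: A=5 T=9 G=7 C=3 → Tm = 2·14 + 4·10 = 68°C.
|ΔTm| = |64 − 68| = 4°C, > 3°C.

|ΔTm| = 4°C; the pair is not acceptable.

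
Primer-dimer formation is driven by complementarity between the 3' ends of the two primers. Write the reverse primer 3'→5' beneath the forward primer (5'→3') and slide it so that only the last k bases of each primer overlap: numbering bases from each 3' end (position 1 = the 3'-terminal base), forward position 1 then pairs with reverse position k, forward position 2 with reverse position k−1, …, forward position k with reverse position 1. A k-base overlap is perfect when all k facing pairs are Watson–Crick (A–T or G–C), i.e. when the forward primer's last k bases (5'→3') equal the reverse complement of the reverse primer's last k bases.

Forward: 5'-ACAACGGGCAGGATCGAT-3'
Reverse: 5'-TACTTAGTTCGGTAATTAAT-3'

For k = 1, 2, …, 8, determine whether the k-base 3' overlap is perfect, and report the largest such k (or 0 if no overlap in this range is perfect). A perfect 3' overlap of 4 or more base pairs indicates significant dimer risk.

Last 8 bases (5'→3') — forward …GGATCGAT, reverse …TAATTAAT.
Reverse complement of the reverse primer's last 8 bases: ATTAATTA; its first k bases are the reverse complement of the reverse primer's last k bases, so a perfect k-base overlap needs the forward primer's last k bases to equal them.
Comparing (forward last k vs required): k=1: T vs A ✗; k=2: AT vs AT ✓; k=3: GAT vs ATT ✗; k=4: CGAT vs ATTA ✗; k=5: TCGAT vs ATTAA ✗; k=6: ATCGAT vs ATTAAT ✗; k=7: GATCGAT vs ATTAATT ✗; k=8: GGATCGAT vs ATTAATTA ✗.
Only k = 2 is perfect, so the longest perfect 3' overlap is 2.

Longest perfect overlap: 2 complementary base pairs; below the dimer-risk threshold (threshold 4).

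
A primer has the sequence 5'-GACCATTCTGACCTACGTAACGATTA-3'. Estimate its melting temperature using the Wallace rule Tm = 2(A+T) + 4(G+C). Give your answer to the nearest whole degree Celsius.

74°C

Base counts: A=8, T=7, G=4, C=7 (length 26).
Tm = 2·(8+7) + 4·(4+7) = 2·15 + 4·11 = 30 + 44 = 74°C.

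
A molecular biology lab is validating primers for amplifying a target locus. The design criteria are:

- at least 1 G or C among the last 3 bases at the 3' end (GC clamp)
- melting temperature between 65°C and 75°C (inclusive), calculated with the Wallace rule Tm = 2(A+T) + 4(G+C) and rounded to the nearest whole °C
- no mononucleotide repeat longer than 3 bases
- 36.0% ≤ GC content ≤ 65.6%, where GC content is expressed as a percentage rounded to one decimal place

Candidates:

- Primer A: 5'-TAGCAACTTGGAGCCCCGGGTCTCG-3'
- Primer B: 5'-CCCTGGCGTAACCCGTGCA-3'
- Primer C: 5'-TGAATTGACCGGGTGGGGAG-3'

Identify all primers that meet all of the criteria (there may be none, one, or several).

None of the candidates satisfy all criteria.

Primer A (25 nt, A=4 T=5 G=8 C=8): 3' end TCG has 2 G/C ✓; Tm = 2·9 + 4·16 = 82°C, outside 65–75°C ✗; longest run = 4, exceeds 3 ✗; GC 16/25 = 64.0% ✓ — fails.
Primer B (19 nt, A=3 T=3 G=5 C=8): 3' end GCA has 2 G/C ✓; Tm = 2·6 + 4·13 = 64°C, outside 65–75°C ✗; longest run = 3 ✓; GC 13/19 = 68.4%, outside 36.0–65.6% ✗ — fails.
Primer C (20 nt, A=4 T=4 G=10 C=2): 3' end GAG has 2 G/C ✓; Tm = 2·8 + 4·12 = 64°C, outside 65–75°C ✗; longest run = 4, exceeds 3 ✗; GC 12/20 = 60.0% ✓ — fails.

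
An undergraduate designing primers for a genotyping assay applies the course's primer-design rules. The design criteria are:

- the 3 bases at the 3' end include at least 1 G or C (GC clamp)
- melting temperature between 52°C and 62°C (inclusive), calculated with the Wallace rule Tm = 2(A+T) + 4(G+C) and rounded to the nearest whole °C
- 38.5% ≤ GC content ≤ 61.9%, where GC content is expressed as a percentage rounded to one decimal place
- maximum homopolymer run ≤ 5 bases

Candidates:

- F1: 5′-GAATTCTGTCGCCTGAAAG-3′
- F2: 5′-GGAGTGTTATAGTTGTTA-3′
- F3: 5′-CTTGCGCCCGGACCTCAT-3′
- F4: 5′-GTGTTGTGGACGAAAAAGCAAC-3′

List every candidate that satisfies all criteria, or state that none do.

F1 only.

F1 (19 nt, A=5 T=5 G=5 C=4): 3' end AAG has 1 G/C ✓; Tm = 2·10 + 4·9 = 56°C ✓; GC 9/19 = 47.4% ✓; longest run = 3 ✓ — passes.
F2 (18 nt, A=4 T=8 G=6 C=0): 3' end TTA has 0 G/C, need ≥1 ✗; Tm = 2·12 + 4·6 = 48°C, outside 52–62°C ✗; GC 6/18 = 33.3%, outside 38.5–61.9% ✗; longest run = 2 ✓ — fails.
F3 (18 nt, A=2 T=4 G=4 C=8): 3' end CAT has 1 G/C ✓; Tm = 2·6 + 4·12 = 60°C ✓; GC 12/18 = 66.7%, outside 38.5–61.9% ✗; longest run = 3 ✓ — fails.
F4 (22 nt, A=8 T=4 G=7 C=3): 3' end AAC has 1 G/C ✓; Tm = 2·12 + 4·10 = 64°C, outside 52–62°C ✗; GC 10/22 = 45.5% ✓; longest run = 5 ✓ — fails.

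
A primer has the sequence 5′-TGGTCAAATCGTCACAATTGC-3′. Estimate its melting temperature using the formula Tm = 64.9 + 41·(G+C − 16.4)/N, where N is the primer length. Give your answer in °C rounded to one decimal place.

50.5°C

Base counts: A=6, T=6, G=4, C=5; G+C = 9, N = 21.
Tm = 64.9 + 41·(9 − 16.4)/21 = 64.9 + -303.40/21 = 50.5°C.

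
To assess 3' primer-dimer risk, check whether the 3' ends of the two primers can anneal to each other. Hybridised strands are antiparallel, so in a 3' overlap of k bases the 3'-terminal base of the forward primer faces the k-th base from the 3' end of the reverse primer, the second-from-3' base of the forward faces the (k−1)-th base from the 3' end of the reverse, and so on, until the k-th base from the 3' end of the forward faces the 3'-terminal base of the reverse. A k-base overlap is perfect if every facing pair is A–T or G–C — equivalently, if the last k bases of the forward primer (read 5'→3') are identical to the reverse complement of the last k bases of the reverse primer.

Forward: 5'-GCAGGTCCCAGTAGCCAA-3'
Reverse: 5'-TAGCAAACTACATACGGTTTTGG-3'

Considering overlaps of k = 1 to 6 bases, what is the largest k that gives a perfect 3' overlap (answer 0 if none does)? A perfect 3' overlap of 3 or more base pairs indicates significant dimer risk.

Last 6 bases (5'→3') — forward …AGCCAA, reverse …TTTTGG.
Reverse complement of the reverse primer's last 6 bases: CCAAAA; its first k bases are the reverse complement of the reverse primer's last k bases, so a perfect k-base overlap needs the forward primer's last k bases to equal them.
Comparing (forward last k vs required): k=1: A vs C ✗; k=2: AA vs CC ✗; k=3: CAA vs CCA ✗; k=4: CCAA vs CCAA ✓; k=5: GCCAA vs CCAAA ✗; k=6: AGCCAA vs CCAAAA ✗.
Only k = 4 is perfect, so the longest perfect 3' overlap is 4.

Longest perfect overlap: 4 complementary base pairs; significant dimer risk (threshold 3).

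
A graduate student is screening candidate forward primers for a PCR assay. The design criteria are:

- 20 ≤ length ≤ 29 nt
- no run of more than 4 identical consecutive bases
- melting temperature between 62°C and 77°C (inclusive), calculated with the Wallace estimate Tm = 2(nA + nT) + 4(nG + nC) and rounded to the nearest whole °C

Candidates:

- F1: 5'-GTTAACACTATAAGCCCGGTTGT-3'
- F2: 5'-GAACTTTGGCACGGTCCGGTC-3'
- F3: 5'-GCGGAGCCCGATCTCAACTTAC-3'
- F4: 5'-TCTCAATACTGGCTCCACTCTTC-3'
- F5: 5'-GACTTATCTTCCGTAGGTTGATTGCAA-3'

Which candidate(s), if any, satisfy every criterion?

F1 (23 nt, A=6 T=7 G=5 C=5): length 23 ✓; longest run = 3 ✓; Tm = 2·13 + 4·10 = 66°C ✓ — passes.
F2 (21 nt, A=3 T=5 G=7 C=6): length 21 ✓; longest run = 3 ✓; Tm = 2·8 + 4·13 = 68°C ✓ — passes.
F3 (22 nt, A=5 T=4 G=5 C=8): length 22 ✓; longest run = 3 ✓; Tm = 2·9 + 4·13 = 70°C ✓ — passes.
F4 (23 nt, A=4 T=8 G=2 C=9): length 23 ✓; longest run = 2 ✓; Tm = 2·12 + 4·11 = 68°C ✓ — passes.
F5 (27 nt, A=6 T=10 G=6 C=5): length 27 ✓; longest run = 2 ✓; Tm = 2·16 + 4·11 = 76°C ✓ — passes.

F1, F2, F3, F4 and F5.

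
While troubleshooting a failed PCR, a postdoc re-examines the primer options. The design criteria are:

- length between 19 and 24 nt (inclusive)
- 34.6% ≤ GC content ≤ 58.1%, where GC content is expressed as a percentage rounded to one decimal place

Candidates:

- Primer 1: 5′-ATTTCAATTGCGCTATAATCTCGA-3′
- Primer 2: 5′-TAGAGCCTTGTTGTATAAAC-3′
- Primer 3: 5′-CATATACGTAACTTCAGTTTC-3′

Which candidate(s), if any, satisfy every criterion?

Primer 1 (24 nt, A=7 T=9 G=3 C=5): length 24 ✓; GC 8/24 = 33.3%, outside 34.6–58.1% ✗ — fails.
Primer 2 (20 nt, A=6 T=7 G=4 C=3): length 20 ✓; GC 7/20 = 35.0% ✓ — passes.
Primer 3 (21 nt, A=6 T=8 G=2 C=5): length 21 ✓; GC 7/21 = 33.3%, outside 34.6–58.1% ✗ — fails.

Primer 2 only.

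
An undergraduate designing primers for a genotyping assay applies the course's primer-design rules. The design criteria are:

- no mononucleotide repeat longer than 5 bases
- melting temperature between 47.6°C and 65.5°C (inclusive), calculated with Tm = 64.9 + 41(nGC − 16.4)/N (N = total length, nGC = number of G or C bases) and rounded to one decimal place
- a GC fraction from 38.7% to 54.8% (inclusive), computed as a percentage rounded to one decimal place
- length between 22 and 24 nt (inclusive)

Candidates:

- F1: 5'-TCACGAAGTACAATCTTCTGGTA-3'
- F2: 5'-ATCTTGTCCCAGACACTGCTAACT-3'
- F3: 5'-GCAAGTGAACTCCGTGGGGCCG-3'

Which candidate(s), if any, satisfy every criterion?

F1 and F2.

F1 (23 nt, A=7 T=7 G=4 C=5): longest run = 2 ✓; Tm = 64.9 + 41·(9 − 16.4)/23 = 51.7°C ✓; GC 9/23 = 39.1% ✓; length 23 ✓ — passes.
F2 (24 nt, A=6 T=7 G=3 C=8): longest run = 3 ✓; Tm = 64.9 + 41·(11 − 16.4)/24 = 55.7°C ✓; GC 11/24 = 45.8% ✓; length 24 ✓ — passes.
F3 (22 nt, A=4 T=3 G=9 C=6): longest run = 4 ✓; Tm = 64.9 + 41·(15 − 16.4)/22 = 62.3°C ✓; GC 15/22 = 68.2%, outside 38.7–54.8% ✗; length 22 ✓ — fails.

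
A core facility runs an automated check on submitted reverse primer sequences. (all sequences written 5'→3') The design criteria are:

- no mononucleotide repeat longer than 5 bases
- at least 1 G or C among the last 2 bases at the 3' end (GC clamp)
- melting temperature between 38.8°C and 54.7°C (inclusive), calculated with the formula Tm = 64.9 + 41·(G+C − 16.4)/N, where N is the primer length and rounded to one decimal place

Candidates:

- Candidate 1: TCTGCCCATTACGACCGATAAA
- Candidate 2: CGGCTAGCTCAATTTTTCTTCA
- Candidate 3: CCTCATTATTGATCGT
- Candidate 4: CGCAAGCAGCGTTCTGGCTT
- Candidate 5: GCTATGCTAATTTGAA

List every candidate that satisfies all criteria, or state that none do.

Candidate 1 (22 nt, A=7 T=5 G=3 C=7): longest run = 3 ✓; 3' end AA has 0 G/C, need ≥1 ✗; Tm = 64.9 + 41·(10 − 16.4)/22 = 53.0°C ✓ — fails.
Candidate 2 (22 nt, A=4 T=9 G=3 C=6): longest run = 5 ✓; 3' end CA has 1 G/C ✓; Tm = 64.9 + 41·(9 − 16.4)/22 = 51.1°C ✓ — passes.
Candidate 3 (16 nt, A=3 T=7 G=2 C=4): longest run = 2 ✓; 3' end GT has 1 G/C ✓; Tm = 64.9 + 41·(6 − 16.4)/16 = 38.3°C, outside 38.8–54.7°C ✗ — fails.
Candidate 4 (20 nt, A=3 T=5 G=6 C=6): longest run = 2 ✓; 3' end TT has 0 G/C, need ≥1 ✗; Tm = 64.9 + 41·(12 − 16.4)/20 = 55.9°C, outside 38.8–54.7°C ✗ — fails.
Candidate 5 (16 nt, A=5 T=6 G=3 C=2): longest run = 3 ✓; 3' end AA has 0 G/C, need ≥1 ✗; Tm = 64.9 + 41·(5 − 16.4)/16 = 35.7°C, outside 38.8–54.7°C ✗ — fails.

Candidate 2 only.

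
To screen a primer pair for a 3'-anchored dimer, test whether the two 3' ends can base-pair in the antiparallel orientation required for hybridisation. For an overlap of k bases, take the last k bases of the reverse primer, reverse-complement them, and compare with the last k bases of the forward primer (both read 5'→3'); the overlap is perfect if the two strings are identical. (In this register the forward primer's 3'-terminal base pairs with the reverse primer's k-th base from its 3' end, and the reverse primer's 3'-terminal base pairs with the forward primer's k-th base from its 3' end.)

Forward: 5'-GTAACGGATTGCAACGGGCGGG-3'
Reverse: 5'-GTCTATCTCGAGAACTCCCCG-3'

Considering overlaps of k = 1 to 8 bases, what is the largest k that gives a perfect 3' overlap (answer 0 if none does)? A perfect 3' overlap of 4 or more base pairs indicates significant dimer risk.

Last 8 bases (5'→3') — forward …CGGGCGGG, reverse …ACTCCCCG.
Reverse complement of the reverse primer's last 8 bases: CGGGGAGT; its first k bases are the reverse complement of the reverse primer's last k bases, so a perfect k-base overlap needs the forward primer's last k bases to equal them.
Comparing (forward last k vs required): k=1: G vs C ✗; k=2: GG vs CG ✗; k=3: GGG vs CGG ✗; k=4: CGGG vs CGGG ✓; k=5: GCGGG vs CGGGG ✗; k=6: GGCGGG vs CGGGGA ✗; k=7: GGGCGGG vs CGGGGAG ✗; k=8: CGGGCGGG vs CGGGGAGT ✗.
Only k = 4 is perfect, so the longest perfect 3' overlap is 4.

Longest perfect overlap: 4 complementary base pairs; significant dimer risk (threshold 4).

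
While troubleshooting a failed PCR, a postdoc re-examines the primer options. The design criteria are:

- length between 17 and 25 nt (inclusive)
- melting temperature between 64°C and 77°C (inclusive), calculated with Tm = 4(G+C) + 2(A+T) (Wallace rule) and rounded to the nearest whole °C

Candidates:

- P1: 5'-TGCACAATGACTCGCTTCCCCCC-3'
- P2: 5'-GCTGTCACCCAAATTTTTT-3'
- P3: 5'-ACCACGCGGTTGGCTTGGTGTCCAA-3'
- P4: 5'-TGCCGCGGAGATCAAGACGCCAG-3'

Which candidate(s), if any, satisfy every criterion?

P1 and P4.

P1 (23 nt, A=4 T=5 G=3 C=11): length 23 ✓; Tm = 2·9 + 4·14 = 74°C ✓ — passes.
P2 (19 nt, A=4 T=8 G=2 C=5): length 19 ✓; Tm = 2·12 + 4·7 = 52°C, outside 64–77°C ✗ — fails.
P3 (25 nt, A=4 T=6 G=8 C=7): length 25 ✓; Tm = 2·10 + 4·15 = 80°C, outside 64–77°C ✗ — fails.
P4 (23 nt, A=6 T=2 G=8 C=7): length 23 ✓; Tm = 2·8 + 4·15 = 76°C ✓ — passes.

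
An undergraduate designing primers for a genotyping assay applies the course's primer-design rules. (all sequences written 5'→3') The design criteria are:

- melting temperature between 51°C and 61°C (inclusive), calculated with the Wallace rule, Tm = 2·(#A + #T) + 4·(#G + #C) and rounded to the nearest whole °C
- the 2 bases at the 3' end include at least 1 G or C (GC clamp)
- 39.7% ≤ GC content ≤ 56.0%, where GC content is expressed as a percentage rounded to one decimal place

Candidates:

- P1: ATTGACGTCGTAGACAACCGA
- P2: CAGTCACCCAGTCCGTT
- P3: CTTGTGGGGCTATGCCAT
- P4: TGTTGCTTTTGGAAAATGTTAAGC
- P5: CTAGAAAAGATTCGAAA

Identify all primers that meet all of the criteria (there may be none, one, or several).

P1 (21 nt, A=7 T=4 G=5 C=5): Tm = 2·11 + 4·10 = 62°C, outside 51–61°C ✗; 3' end GA has 1 G/C ✓; GC 10/21 = 47.6% ✓ — fails.
P2 (17 nt, A=3 T=4 G=3 C=7): Tm = 2·7 + 4·10 = 54°C ✓; 3' end TT has 0 G/C, need ≥1 ✗; GC 10/17 = 58.8%, outside 39.7–56.0% ✗ — fails.
P3 (18 nt, A=2 T=6 G=6 C=4): Tm = 2·8 + 4·10 = 56°C ✓; 3' end AT has 0 G/C, need ≥1 ✗; GC 10/18 = 55.6% ✓ — fails.
P4 (24 nt, A=6 T=10 G=6 C=2): Tm = 2·16 + 4·8 = 64°C, outside 51–61°C ✗; 3' end GC has 2 G/C ✓; GC 8/24 = 33.3%, outside 39.7–56.0% ✗ — fails.
P5 (17 nt, A=9 T=3 G=3 C=2): Tm = 2·12 + 4·5 = 44°C, outside 51–61°C ✗; 3' end AA has 0 G/C, need ≥1 ✗; GC 5/17 = 29.4%, outside 39.7–56.0% ✗ — fails.

None of the candidates satisfy all criteria.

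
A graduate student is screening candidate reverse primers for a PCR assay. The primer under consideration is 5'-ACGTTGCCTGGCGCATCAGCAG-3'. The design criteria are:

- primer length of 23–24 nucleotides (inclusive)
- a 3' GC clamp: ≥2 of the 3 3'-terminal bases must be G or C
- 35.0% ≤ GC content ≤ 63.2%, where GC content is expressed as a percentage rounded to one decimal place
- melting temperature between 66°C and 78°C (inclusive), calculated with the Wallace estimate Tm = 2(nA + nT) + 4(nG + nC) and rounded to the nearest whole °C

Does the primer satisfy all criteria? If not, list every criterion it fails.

Fails: length, GC content.

Base counts: A=4, T=4, G=7, C=7 (length 22).
length: length 22, outside 23–24 ✗
GC clamp: 3' end CAG has 2 G/C ✓
GC content: GC 14/22 = 63.6%, outside 35.0–63.2% ✗
Tm: Tm = 2·8 + 4·14 = 72°C ✓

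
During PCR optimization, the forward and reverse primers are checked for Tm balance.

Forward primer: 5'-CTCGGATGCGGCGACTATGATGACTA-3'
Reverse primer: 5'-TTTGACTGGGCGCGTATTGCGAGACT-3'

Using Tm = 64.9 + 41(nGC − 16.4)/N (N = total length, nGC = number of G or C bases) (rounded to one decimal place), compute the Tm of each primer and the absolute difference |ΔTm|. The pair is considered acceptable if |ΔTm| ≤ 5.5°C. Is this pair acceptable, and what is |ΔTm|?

|ΔTm| = 0.0°C; the pair is acceptable.

Forward: G+C = 14, N = 26 → Tm = 64.9 + 41·(14 − 16.4)/26 = 61.1°C.
Reverse: G+C = 14, N = 26 → Tm = 64.9 + 41·(14 − 16.4)/26 = 61.1°C.
|ΔTm| = |61.1 − 61.1| = 0.0°C, ≤ 5.5°C.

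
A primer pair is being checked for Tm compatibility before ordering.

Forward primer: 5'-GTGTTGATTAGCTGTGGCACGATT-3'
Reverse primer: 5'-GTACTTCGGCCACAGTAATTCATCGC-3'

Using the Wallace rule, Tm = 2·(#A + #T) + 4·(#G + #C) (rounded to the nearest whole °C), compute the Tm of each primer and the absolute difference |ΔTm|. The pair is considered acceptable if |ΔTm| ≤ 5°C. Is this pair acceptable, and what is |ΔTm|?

Forward: A=4 T=9 G=8 C=3 → Tm = 2·13 + 4·11 = 70°C.
Reverse: A=6 T=7 G=5 C=8 → Tm = 2·13 + 4·13 = 78°C.
|ΔTm| = |70 − 78| = 8°C, > 5°C.

|ΔTm| = 8°C; the pair is not acceptable.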